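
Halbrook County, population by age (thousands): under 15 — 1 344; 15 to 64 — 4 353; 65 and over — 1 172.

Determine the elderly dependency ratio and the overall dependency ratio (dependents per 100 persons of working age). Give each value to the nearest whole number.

Old-age dependency ratio: 27
Total dependency ratio: 58

Old-age dependency ratio = 1 172 / 4 353 × 100 = 27
Total dependency ratio = (1 344 + 1 172) / 4 353 × 100 = 2 516 / 4 353 × 100 = 58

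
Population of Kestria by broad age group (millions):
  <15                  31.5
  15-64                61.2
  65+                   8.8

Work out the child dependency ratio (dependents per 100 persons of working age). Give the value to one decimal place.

Youth dependency ratio: 51.5

Youth dependency ratio = 31.5 / 61.2 × 100 = 51.5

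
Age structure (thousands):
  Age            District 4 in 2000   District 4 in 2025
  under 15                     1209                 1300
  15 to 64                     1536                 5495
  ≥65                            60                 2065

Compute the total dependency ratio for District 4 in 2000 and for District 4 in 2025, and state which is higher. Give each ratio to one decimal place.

District 4 in 2000: 82.6
District 4 in 2025: 61.2
Higher: District 4 in 2000

District 4 in 2000: (1209 + 60) / 1536 × 100 = 1269 / 1536 × 100 = 82.6
District 4 in 2025: (1300 + 2065) / 5495 × 100 = 3365 / 5495 × 100 = 61.2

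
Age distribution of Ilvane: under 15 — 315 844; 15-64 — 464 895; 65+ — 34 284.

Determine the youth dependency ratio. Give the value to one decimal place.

Youth dependency ratio: 67.9

Youth dependency ratio = 315 844 / 464 895 × 100 = 67.9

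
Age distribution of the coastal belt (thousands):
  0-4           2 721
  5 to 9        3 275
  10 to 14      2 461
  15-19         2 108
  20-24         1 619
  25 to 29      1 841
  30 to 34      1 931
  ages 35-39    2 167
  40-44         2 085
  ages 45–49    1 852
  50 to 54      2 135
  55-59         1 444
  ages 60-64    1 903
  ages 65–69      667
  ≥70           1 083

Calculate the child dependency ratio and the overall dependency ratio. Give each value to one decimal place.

Youth dependency ratio: 44.3
Total dependency ratio: 53.5

0–14: 2 721 + 3 275 + 2 461 = 8 457
15–64: 2 108 + 1 619 + 1 841 + 1 931 + 2 167 + 2 085 + 1 852 + 2 135 + 1 444 + 1 903 = 19 085
65+: 667 + 1 083 = 1 750
Youth dependency ratio = 8 457 / 19 085 × 100 = 44.3
Total dependency ratio = (8 457 + 1 750) / 19 085 × 100 = 10 207 / 19 085 × 100 = 53.5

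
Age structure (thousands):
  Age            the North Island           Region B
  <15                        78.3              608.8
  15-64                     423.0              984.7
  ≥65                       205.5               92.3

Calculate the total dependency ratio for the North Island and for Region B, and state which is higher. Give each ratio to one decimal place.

the North Island: 67.1
Region B: 71.2
Higher: Region B

the North Island: (78.3 + 205.5) / 423.0 × 100 = 283.8 / 423.0 × 100 = 67.1
Region B: (608.8 + 92.3) / 984.7 × 100 = 701.1 / 984.7 × 100 = 71.2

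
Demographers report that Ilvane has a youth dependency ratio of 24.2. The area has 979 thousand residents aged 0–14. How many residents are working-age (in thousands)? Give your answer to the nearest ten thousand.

Working-age: 4,050

Youth dependency ratio = youth / working-age × 100
24.2 = 979 / W × 100
⇒ 4,050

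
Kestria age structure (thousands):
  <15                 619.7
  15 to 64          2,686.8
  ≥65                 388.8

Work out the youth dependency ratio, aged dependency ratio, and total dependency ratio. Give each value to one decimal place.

Youth dependency ratio: 23.1
Old-age dependency ratio: 14.5
Total dependency ratio: 37.5

Youth dependency ratio = 619.7 / 2,686.8 × 100 = 23.1
Old-age dependency ratio = 388.8 / 2,686.8 × 100 = 14.5
Total dependency ratio = (619.7 + 388.8) / 2,686.8 × 100 = 1,008.5 / 2,686.8 × 100 = 37.5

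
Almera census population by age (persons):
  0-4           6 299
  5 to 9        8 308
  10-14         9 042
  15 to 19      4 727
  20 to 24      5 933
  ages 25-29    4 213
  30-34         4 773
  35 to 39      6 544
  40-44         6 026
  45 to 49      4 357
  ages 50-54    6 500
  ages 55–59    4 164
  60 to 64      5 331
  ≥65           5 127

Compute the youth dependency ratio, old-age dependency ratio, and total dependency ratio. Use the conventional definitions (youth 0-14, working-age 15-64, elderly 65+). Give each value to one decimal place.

0–14: 6 299 + 8 308 + 9 042 = 23 649
15–64: 4 727 + 5 933 + 4 213 + 4 773 + 6 544 + 6 026 + 4 357 + 6 500 + 4 164 + 5 331 = 52 568
65+: 5 127
Youth dependency ratio = 23 649 / 52 568 × 100 = 45.0
Old-age dependency ratio = 5 127 / 52 568 × 100 = 9.8
Total dependency ratio = (23 649 + 5 127) / 52 568 × 100 = 28 776 / 52 568 × 100 = 54.7

Youth dependency ratio: 45.0
Old-age dependency ratio: 9.8
Total dependency ratio: 54.7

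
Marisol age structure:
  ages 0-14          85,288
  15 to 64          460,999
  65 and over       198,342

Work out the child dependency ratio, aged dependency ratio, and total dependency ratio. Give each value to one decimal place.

Youth dependency ratio: 18.5
Old-age dependency ratio: 43.0
Total dependency ratio: 61.5

Youth dependency ratio = 85,288 / 460,999 × 100 = 18.5
Old-age dependency ratio = 198,342 / 460,999 × 100 = 43.0
Total dependency ratio = (85,288 + 198,342) / 460,999 × 100 = 283,630 / 460,999 × 100 = 61.5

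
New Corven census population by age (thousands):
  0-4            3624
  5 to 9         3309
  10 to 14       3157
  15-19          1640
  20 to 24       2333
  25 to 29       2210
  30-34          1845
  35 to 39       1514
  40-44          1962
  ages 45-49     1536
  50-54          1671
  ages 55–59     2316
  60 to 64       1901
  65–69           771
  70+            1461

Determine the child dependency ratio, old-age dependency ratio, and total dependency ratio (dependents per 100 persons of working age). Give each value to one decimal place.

0–14: 3624 + 3309 + 3157 = 10090
15–64: 1640 + 2333 + 2210 + 1845 + 1514 + 1962 + 1536 + 1671 + 2316 + 1901 = 18928
65+: 771 + 1461 = 2232
Youth dependency ratio = 10090 / 18928 × 100 = 53.3
Old-age dependency ratio = 2232 / 18928 × 100 = 11.8
Total dependency ratio = (10090 + 2232) / 18928 × 100 = 12322 / 18928 × 100 = 65.1

Youth dependency ratio: 53.3
Old-age dependency ratio: 11.8
Total dependency ratio: 65.1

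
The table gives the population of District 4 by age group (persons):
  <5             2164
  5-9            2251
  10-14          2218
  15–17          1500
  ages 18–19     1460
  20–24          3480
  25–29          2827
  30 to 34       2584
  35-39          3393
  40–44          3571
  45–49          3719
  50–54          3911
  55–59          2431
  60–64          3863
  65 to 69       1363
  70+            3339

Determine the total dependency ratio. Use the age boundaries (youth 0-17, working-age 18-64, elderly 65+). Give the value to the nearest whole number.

0–17: 2164 + 2251 + 2218 + 1500 = 8133
18–64: 1460 + 3480 + 2827 + 2584 + 3393 + 3571 + 3719 + 3911 + 2431 + 3863 = 31239
65+: 1363 + 3339 = 4702
Total dependency ratio = (8133 + 4702) / 31239 × 100 = 12835 / 31239 × 100 = 41

Total dependency ratio: 41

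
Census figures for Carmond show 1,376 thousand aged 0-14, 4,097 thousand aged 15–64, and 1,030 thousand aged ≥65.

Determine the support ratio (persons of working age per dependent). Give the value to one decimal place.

Support ratio: 1.7

Support ratio = 4,097 / (1,376 + 1,030) = 4,097 / 2,406 = 1.7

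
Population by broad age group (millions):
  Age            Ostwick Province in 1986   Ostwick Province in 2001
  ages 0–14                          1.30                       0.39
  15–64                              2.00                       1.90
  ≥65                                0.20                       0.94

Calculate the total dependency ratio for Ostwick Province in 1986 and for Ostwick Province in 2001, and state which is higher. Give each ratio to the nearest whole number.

Ostwick Province in 1986: 75
Ostwick Province in 2001: 70
Higher: Ostwick Province in 1986

Ostwick Province in 1986: (1.30 + 0.20) / 2.00 × 100 = 1.50 / 2.00 × 100 = 75
Ostwick Province in 2001: (0.39 + 0.94) / 1.90 × 100 = 1.33 / 1.90 × 100 = 70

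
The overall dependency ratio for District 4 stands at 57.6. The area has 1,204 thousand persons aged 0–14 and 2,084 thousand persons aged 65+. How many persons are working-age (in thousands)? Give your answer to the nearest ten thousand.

Total dependency ratio = (youth + elderly) / working-age × 100
57.6 = (1,204 + 2,084) / W × 100
⇒ 5,710

Working-age: 5,710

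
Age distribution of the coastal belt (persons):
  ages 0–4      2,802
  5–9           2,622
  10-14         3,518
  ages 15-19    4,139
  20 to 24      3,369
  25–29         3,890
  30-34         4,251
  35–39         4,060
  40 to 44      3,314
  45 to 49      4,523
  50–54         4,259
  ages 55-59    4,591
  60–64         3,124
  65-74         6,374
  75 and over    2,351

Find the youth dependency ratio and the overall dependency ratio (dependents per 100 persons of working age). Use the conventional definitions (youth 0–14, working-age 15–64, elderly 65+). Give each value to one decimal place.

0–14: 2,802 + 2,622 + 3,518 = 8,942
15–64: 4,139 + 3,369 + 3,890 + 4,251 + 4,060 + 3,314 + 4,523 + 4,259 + 4,591 + 3,124 = 39,520
65+: 6,374 + 2,351 = 8,725
Youth dependency ratio = 8,942 / 39,520 × 100 = 22.6
Total dependency ratio = (8,942 + 8,725) / 39,520 × 100 = 17,667 / 39,520 × 100 = 44.7

Youth dependency ratio: 22.6
Total dependency ratio: 44.7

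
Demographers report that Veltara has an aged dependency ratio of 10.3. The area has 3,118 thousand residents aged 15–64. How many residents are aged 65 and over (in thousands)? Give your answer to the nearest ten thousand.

Old-age dependency ratio = elderly / working-age × 100
10.3 = E / 3,118 × 100
⇒ 320

Aged 65 and over: 320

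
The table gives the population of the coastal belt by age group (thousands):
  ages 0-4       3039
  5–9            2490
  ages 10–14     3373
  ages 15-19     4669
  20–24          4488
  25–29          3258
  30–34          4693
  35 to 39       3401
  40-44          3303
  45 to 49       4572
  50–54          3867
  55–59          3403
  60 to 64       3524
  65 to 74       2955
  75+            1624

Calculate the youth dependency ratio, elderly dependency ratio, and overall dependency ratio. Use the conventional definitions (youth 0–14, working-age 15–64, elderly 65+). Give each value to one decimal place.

Youth dependency ratio: 22.7
Old-age dependency ratio: 11.7
Total dependency ratio: 34.4

0–14: 3039 + 2490 + 3373 = 8902
15–64: 4669 + 4488 + 3258 + 4693 + 3401 + 3303 + 4572 + 3867 + 3403 + 3524 = 39178
65+: 2955 + 1624 = 4579
Youth dependency ratio = 8902 / 39178 × 100 = 22.7
Old-age dependency ratio = 4579 / 39178 × 100 = 11.7
Total dependency ratio = (8902 + 4579) / 39178 × 100 = 13481 / 39178 × 100 = 34.4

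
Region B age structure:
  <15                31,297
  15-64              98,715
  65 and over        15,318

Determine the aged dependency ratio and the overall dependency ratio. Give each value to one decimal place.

Old-age dependency ratio = 15,318 / 98,715 × 100 = 15.5
Total dependency ratio = (31,297 + 15,318) / 98,715 × 100 = 46,615 / 98,715 × 100 = 47.2

Old-age dependency ratio: 15.5
Total dependency ratio: 47.2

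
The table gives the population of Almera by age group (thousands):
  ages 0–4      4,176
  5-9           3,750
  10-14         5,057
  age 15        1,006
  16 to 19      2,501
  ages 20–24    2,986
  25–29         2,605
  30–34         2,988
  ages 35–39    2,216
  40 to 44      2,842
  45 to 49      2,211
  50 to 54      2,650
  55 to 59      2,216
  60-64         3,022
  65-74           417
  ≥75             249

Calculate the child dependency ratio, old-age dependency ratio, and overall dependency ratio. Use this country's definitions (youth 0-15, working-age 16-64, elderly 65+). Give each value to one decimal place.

Youth dependency ratio: 53.3
Old-age dependency ratio: 2.5
Total dependency ratio: 55.9

0–15: 4,176 + 3,750 + 5,057 + 1,006 = 13,989
16–64: 2,501 + 2,986 + 2,605 + 2,988 + 2,216 + 2,842 + 2,211 + 2,650 + 2,216 + 3,022 = 26,237
65+: 417 + 249 = 666
Youth dependency ratio = 13,989 / 26,237 × 100 = 53.3
Old-age dependency ratio = 666 / 26,237 × 100 = 2.5
Total dependency ratio = (13,989 + 666) / 26,237 × 100 = 14,655 / 26,237 × 100 = 55.9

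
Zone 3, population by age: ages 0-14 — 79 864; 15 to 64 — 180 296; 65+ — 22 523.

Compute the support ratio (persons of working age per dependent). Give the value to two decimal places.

Support ratio: 1.76

Support ratio = 180 296 / (79 864 + 22 523) = 180 296 / 102 387 = 1.76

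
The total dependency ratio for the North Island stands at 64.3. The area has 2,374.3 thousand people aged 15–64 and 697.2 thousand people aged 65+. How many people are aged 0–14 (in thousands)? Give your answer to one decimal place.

Aged 0–14: 829.5

Total dependency ratio = (youth + elderly) / working-age × 100
64.3 = (Y + 697.2) / 2,374.3 × 100
⇒ 829.5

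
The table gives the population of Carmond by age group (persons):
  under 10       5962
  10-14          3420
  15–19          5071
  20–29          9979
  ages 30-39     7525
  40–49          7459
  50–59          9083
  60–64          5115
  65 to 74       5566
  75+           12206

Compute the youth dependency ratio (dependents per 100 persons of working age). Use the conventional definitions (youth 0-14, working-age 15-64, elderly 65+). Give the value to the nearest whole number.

Youth dependency ratio: 21

0–14: 5962 + 3420 = 9382
15–64: 5071 + 9979 + 7525 + 7459 + 9083 + 5115 = 44232
65+: 5566 + 12206 = 17772
Youth dependency ratio = 9382 / 44232 × 100 = 21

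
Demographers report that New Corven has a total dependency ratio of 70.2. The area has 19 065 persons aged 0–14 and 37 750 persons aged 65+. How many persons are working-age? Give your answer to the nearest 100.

Working-age: 80 900

Total dependency ratio = (youth + elderly) / working-age × 100
70.2 = (19 065 + 37 750) / W × 100
⇒ 80 900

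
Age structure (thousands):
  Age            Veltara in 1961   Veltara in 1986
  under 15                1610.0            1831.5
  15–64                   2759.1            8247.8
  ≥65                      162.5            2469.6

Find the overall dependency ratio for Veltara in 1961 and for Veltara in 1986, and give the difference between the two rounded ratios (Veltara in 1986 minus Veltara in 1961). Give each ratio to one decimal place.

Veltara in 1961: 64.2
Veltara in 1986: 52.1
Difference: -12.1

Veltara in 1961: (1610.0 + 162.5) / 2759.1 × 100 = 1772.5 / 2759.1 × 100 = 64.2
Veltara in 1986: (1831.5 + 2469.6) / 8247.8 × 100 = 4301.1 / 8247.8 × 100 = 52.1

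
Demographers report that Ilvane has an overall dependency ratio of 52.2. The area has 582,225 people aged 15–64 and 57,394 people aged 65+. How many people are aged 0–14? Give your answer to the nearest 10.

Total dependency ratio = (youth + elderly) / working-age × 100
52.2 = (Y + 57,394) / 582,225 × 100
⇒ 246,530

Aged 0–14: 246,530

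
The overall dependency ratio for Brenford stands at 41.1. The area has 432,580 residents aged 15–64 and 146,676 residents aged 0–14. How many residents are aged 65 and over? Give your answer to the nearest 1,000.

Total dependency ratio = (youth + elderly) / working-age × 100
41.1 = (146,676 + E) / 432,580 × 100
⇒ 31,000

Aged 65 and over: 31,000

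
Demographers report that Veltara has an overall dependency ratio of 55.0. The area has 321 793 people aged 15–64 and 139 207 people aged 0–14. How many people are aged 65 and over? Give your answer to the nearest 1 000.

Total dependency ratio = (youth + elderly) / working-age × 100
55.0 = (139 207 + E) / 321 793 × 100
⇒ 38 000

Aged 65 and over: 38 000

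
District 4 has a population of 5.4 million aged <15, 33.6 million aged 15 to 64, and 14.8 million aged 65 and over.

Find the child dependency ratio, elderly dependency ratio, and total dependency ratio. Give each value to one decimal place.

Youth dependency ratio: 16.1
Old-age dependency ratio: 44.0
Total dependency ratio: 60.1

Youth dependency ratio = 5.4 / 33.6 × 100 = 16.1
Old-age dependency ratio = 14.8 / 33.6 × 100 = 44.0
Total dependency ratio = (5.4 + 14.8) / 33.6 × 100 = 20.2 / 33.6 × 100 = 60.1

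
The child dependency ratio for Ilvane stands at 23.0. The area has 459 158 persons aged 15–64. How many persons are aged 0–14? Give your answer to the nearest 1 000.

Aged 0–14: 106 000

Youth dependency ratio = youth / working-age × 100
23.0 = Y / 459 158 × 100
⇒ 106 000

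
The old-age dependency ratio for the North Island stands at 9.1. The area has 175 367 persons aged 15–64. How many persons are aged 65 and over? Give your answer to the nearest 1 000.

Aged 65 and over: 16 000

Old-age dependency ratio = elderly / working-age × 100
9.1 = E / 175 367 × 100
⇒ 16 000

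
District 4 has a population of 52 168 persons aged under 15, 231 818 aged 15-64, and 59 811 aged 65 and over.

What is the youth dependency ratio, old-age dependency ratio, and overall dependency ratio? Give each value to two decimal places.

Youth dependency ratio = 52 168 / 231 818 × 100 = 22.50
Old-age dependency ratio = 59 811 / 231 818 × 100 = 25.80
Total dependency ratio = (52 168 + 59 811) / 231 818 × 100 = 111 979 / 231 818 × 100 = 48.30

Youth dependency ratio: 22.50
Old-age dependency ratio: 25.80
Total dependency ratio: 48.30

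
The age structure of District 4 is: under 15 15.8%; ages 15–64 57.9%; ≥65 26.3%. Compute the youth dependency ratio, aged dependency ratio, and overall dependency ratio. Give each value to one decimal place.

Youth dependency ratio = 15.8 / 57.9 × 100 = 27.3
Old-age dependency ratio = 26.3 / 57.9 × 100 = 45.4
Total dependency ratio = (15.8 + 26.3) / 57.9 × 100 = 42.1 / 57.9 × 100 = 72.7

Youth dependency ratio: 27.3
Old-age dependency ratio: 45.4
Total dependency ratio: 72.7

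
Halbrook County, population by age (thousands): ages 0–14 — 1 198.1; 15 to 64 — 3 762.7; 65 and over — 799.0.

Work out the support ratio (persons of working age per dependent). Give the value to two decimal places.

Support ratio: 1.88

Support ratio = 3 762.7 / (1 198.1 + 799.0) = 3 762.7 / 1 997.1 = 1.88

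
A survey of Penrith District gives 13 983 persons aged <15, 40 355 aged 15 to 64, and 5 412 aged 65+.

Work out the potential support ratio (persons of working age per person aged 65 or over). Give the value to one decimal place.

Potential support ratio = 40 355 / 5 412 = 7.5

Potential support ratio: 7.5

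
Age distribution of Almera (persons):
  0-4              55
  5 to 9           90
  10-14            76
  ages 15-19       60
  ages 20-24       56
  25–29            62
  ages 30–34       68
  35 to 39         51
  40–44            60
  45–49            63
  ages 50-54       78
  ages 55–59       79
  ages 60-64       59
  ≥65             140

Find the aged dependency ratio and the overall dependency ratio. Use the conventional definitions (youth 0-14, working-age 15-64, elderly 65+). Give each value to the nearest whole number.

Old-age dependency ratio: 22
Total dependency ratio: 57

0–14: 55 + 90 + 76 = 221
15–64: 60 + 56 + 62 + 68 + 51 + 60 + 63 + 78 + 79 + 59 = 636
65+: 140
Old-age dependency ratio = 140 / 636 × 100 = 22
Total dependency ratio = (221 + 140) / 636 × 100 = 361 / 636 × 100 = 57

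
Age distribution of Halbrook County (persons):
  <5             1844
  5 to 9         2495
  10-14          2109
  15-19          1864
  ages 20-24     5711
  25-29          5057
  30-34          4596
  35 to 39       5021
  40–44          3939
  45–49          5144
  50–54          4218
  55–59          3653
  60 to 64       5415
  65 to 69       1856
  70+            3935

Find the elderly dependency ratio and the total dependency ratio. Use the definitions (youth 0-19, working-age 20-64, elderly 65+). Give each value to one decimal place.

0–19: 1844 + 2495 + 2109 + 1864 = 8312
20–64: 5711 + 5057 + 4596 + 5021 + 3939 + 5144 + 4218 + 3653 + 5415 = 42754
65+: 1856 + 3935 = 5791
Old-age dependency ratio = 5791 / 42754 × 100 = 13.5
Total dependency ratio = (8312 + 5791) / 42754 × 100 = 14103 / 42754 × 100 = 33.0

Old-age dependency ratio: 13.5
Total dependency ratio: 33.0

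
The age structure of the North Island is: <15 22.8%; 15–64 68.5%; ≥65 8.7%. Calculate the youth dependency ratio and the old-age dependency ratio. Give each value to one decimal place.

Youth dependency ratio: 33.3
Old-age dependency ratio: 12.7

Youth dependency ratio = 22.8 / 68.5 × 100 = 33.3
Old-age dependency ratio = 8.7 / 68.5 × 100 = 12.7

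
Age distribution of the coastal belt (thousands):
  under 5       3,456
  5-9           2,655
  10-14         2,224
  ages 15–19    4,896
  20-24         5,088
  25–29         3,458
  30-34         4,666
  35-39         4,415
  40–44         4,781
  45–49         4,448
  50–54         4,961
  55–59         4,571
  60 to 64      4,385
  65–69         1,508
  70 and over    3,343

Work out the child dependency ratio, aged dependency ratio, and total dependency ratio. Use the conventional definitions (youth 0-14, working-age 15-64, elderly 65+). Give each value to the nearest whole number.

0–14: 3,456 + 2,655 + 2,224 = 8,335
15–64: 4,896 + 5,088 + 3,458 + 4,666 + 4,415 + 4,781 + 4,448 + 4,961 + 4,571 + 4,385 = 45,669
65+: 1,508 + 3,343 = 4,851
Youth dependency ratio = 8,335 / 45,669 × 100 = 18
Old-age dependency ratio = 4,851 / 45,669 × 100 = 11
Total dependency ratio = (8,335 + 4,851) / 45,669 × 100 = 13,186 / 45,669 × 100 = 29

Youth dependency ratio: 18
Old-age dependency ratio: 11
Total dependency ratio: 29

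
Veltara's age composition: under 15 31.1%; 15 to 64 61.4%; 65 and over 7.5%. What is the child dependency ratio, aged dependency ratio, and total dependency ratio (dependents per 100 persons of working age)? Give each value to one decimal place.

Youth dependency ratio: 50.7
Old-age dependency ratio: 12.2
Total dependency ratio: 62.9

Youth dependency ratio = 31.1 / 61.4 × 100 = 50.7
Old-age dependency ratio = 7.5 / 61.4 × 100 = 12.2
Total dependency ratio = (31.1 + 7.5) / 61.4 × 100 = 38.6 / 61.4 × 100 = 62.9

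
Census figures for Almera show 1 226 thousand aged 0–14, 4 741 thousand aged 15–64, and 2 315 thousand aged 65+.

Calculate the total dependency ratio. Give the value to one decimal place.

Total dependency ratio = (1 226 + 2 315) / 4 741 × 100 = 3 541 / 4 741 × 100 = 74.7

Total dependency ratio: 74.7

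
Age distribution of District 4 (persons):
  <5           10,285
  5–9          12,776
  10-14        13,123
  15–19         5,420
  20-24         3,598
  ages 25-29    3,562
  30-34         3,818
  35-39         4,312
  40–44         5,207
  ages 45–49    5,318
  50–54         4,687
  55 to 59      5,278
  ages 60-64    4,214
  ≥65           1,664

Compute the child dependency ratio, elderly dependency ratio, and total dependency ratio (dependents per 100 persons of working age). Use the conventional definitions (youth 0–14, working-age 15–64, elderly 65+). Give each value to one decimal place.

0–14: 10,285 + 12,776 + 13,123 = 36,184
15–64: 5,420 + 3,598 + 3,562 + 3,818 + 4,312 + 5,207 + 5,318 + 4,687 + 5,278 + 4,214 = 45,414
65+: 1,664
Youth dependency ratio = 36,184 / 45,414 × 100 = 79.7
Old-age dependency ratio = 1,664 / 45,414 × 100 = 3.7
Total dependency ratio = (36,184 + 1,664) / 45,414 × 100 = 37,848 / 45,414 × 100 = 83.3

Youth dependency ratio: 79.7
Old-age dependency ratio: 3.7
Total dependency ratio: 83.3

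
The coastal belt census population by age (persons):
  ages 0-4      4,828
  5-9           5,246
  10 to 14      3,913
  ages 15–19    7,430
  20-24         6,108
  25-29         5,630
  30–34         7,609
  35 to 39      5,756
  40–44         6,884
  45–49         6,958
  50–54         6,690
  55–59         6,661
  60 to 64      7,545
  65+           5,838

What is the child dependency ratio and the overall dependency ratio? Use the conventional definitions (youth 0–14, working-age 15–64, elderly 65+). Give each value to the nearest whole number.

Youth dependency ratio: 21
Total dependency ratio: 29

0–14: 4,828 + 5,246 + 3,913 = 13,987
15–64: 7,430 + 6,108 + 5,630 + 7,609 + 5,756 + 6,884 + 6,958 + 6,690 + 6,661 + 7,545 = 67,271
65+: 5,838
Youth dependency ratio = 13,987 / 67,271 × 100 = 21
Total dependency ratio = (13,987 + 5,838) / 67,271 × 100 = 19,825 / 67,271 × 100 = 29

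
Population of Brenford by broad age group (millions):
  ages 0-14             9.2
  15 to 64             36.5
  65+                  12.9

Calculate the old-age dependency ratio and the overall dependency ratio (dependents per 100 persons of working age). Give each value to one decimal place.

Old-age dependency ratio: 35.3
Total dependency ratio: 60.5

Old-age dependency ratio = 12.9 / 36.5 × 100 = 35.3
Total dependency ratio = (9.2 + 12.9) / 36.5 × 100 = 22.1 / 36.5 × 100 = 60.5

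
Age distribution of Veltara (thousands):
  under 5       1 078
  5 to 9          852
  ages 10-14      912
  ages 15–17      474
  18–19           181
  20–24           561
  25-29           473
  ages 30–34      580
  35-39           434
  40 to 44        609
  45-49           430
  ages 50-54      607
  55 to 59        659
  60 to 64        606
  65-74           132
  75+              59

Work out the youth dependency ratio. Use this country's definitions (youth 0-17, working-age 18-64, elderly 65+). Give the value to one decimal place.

Youth dependency ratio: 64.5

0–17: 1 078 + 852 + 912 + 474 = 3 316
18–64: 181 + 561 + 473 + 580 + 434 + 609 + 430 + 607 + 659 + 606 = 5 140
65+: 132 + 59 = 191
Youth dependency ratio = 3 316 / 5 140 × 100 = 64.5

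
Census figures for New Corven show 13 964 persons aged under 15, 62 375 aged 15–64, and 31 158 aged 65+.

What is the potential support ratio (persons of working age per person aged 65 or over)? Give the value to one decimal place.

Potential support ratio = 62 375 / 31 158 = 2.0

Potential support ratio: 2.0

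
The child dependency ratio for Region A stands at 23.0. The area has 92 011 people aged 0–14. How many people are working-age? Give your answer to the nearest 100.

Working-age: 400 000

Youth dependency ratio = youth / working-age × 100
23.0 = 92 011 / W × 100
⇒ 400 000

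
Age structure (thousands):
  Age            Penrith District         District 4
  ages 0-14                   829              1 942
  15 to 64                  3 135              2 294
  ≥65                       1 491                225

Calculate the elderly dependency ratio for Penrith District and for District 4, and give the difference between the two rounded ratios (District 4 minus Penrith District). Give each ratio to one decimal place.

Penrith District: 1 491 / 3 135 × 100 = 47.6
District 4: 225 / 2 294 × 100 = 9.8

Penrith District: 47.6
District 4: 9.8
Difference: -37.8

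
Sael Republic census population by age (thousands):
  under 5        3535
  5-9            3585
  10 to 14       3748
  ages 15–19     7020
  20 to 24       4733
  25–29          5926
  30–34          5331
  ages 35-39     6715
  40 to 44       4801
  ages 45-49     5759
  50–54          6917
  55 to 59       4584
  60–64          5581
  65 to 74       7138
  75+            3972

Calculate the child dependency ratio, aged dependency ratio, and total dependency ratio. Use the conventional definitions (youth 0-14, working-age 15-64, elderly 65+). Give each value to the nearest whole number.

Youth dependency ratio: 19
Old-age dependency ratio: 19
Total dependency ratio: 38

0–14: 3535 + 3585 + 3748 = 10868
15–64: 7020 + 4733 + 5926 + 5331 + 6715 + 4801 + 5759 + 6917 + 4584 + 5581 = 57367
65+: 7138 + 3972 = 11110
Youth dependency ratio = 10868 / 57367 × 100 = 19
Old-age dependency ratio = 11110 / 57367 × 100 = 19
Total dependency ratio = (10868 + 11110) / 57367 × 100 = 21978 / 57367 × 100 = 38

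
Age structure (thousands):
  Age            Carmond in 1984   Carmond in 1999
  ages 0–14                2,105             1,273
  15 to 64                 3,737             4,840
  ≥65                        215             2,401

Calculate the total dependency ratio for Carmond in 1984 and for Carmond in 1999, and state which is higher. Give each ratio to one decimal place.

Carmond in 1984: 62.1
Carmond in 1999: 75.9
Higher: Carmond in 1999

Carmond in 1984: (2,105 + 215) / 3,737 × 100 = 2,320 / 3,737 × 100 = 62.1
Carmond in 1999: (1,273 + 2,401) / 4,840 × 100 = 3,674 / 4,840 × 100 = 75.9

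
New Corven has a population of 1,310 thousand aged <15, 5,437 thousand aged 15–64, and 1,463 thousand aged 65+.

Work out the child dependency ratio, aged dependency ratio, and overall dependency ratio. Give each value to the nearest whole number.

Youth dependency ratio = 1,310 / 5,437 × 100 = 24
Old-age dependency ratio = 1,463 / 5,437 × 100 = 27
Total dependency ratio = (1,310 + 1,463) / 5,437 × 100 = 2,773 / 5,437 × 100 = 51

Youth dependency ratio: 24
Old-age dependency ratio: 27
Total dependency ratio: 51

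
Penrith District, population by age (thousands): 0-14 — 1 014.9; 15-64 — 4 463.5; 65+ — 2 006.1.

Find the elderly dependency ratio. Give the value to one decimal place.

Old-age dependency ratio: 44.9

Old-age dependency ratio = 2 006.1 / 4 463.5 × 100 = 44.9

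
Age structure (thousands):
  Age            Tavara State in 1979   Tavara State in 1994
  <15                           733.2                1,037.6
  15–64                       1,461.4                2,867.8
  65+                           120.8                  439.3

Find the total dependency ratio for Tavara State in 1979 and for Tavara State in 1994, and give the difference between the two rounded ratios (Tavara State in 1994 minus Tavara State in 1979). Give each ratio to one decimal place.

Tavara State in 1979: 58.4
Tavara State in 1994: 51.5
Difference: -6.9

Tavara State in 1979: (733.2 + 120.8) / 1,461.4 × 100 = 854.0 / 1,461.4 × 100 = 58.4
Tavara State in 1994: (1,037.6 + 439.3) / 2,867.8 × 100 = 1,476.9 / 2,867.8 × 100 = 51.5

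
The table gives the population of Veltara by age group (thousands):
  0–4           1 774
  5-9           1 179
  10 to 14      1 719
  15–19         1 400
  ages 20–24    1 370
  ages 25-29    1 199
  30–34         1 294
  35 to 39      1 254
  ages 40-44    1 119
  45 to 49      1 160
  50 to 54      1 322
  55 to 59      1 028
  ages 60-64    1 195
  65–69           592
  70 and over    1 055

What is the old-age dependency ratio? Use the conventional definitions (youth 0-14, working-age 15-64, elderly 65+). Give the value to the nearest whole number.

Old-age dependency ratio: 13

0–14: 1 774 + 1 179 + 1 719 = 4 672
15–64: 1 400 + 1 370 + 1 199 + 1 294 + 1 254 + 1 119 + 1 160 + 1 322 + 1 028 + 1 195 = 12 341
65+: 592 + 1 055 = 1 647
Old-age dependency ratio = 1 647 / 12 341 × 100 = 13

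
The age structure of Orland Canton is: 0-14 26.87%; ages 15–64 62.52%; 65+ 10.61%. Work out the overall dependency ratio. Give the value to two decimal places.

Total dependency ratio = (26.87 + 10.61) / 62.52 × 100 = 37.48 / 62.52 × 100 = 59.95

Total dependency ratio: 59.95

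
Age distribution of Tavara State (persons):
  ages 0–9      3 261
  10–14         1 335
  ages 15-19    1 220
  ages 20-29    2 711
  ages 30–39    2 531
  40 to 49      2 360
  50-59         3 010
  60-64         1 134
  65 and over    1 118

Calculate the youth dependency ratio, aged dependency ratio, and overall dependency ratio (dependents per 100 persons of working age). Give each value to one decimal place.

0–14: 3 261 + 1 335 = 4 596
15–64: 1 220 + 2 711 + 2 531 + 2 360 + 3 010 + 1 134 = 12 966
65+: 1 118
Youth dependency ratio = 4 596 / 12 966 × 100 = 35.4
Old-age dependency ratio = 1 118 / 12 966 × 100 = 8.6
Total dependency ratio = (4 596 + 1 118) / 12 966 × 100 = 5 714 / 12 966 × 100 = 44.1

Youth dependency ratio: 35.4
Old-age dependency ratio: 8.6
Total dependency ratio: 44.1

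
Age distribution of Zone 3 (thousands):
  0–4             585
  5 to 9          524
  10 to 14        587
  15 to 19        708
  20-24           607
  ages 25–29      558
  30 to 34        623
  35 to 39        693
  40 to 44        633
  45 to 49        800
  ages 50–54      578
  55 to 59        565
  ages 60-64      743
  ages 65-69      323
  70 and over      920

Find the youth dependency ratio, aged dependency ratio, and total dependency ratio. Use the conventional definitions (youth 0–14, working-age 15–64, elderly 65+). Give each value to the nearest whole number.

0–14: 585 + 524 + 587 = 1,696
15–64: 708 + 607 + 558 + 623 + 693 + 633 + 800 + 578 + 565 + 743 = 6,508
65+: 323 + 920 = 1,243
Youth dependency ratio = 1,696 / 6,508 × 100 = 26
Old-age dependency ratio = 1,243 / 6,508 × 100 = 19
Total dependency ratio = (1,696 + 1,243) / 6,508 × 100 = 2,939 / 6,508 × 100 = 45

Youth dependency ratio: 26
Old-age dependency ratio: 19
Total dependency ratio: 45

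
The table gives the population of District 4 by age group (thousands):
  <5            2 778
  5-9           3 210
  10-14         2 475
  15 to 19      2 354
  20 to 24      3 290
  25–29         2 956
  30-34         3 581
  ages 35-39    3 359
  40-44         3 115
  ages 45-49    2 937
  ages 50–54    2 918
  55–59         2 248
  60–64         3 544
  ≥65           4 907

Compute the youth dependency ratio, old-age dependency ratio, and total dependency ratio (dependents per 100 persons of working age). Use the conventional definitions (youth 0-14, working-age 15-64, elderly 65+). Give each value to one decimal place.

0–14: 2 778 + 3 210 + 2 475 = 8 463
15–64: 2 354 + 3 290 + 2 956 + 3 581 + 3 359 + 3 115 + 2 937 + 2 918 + 2 248 + 3 544 = 30 302
65+: 4 907
Youth dependency ratio = 8 463 / 30 302 × 100 = 27.9
Old-age dependency ratio = 4 907 / 30 302 × 100 = 16.2
Total dependency ratio = (8 463 + 4 907) / 30 302 × 100 = 13 370 / 30 302 × 100 = 44.1

Youth dependency ratio: 27.9
Old-age dependency ratio: 16.2
Total dependency ratio: 44.1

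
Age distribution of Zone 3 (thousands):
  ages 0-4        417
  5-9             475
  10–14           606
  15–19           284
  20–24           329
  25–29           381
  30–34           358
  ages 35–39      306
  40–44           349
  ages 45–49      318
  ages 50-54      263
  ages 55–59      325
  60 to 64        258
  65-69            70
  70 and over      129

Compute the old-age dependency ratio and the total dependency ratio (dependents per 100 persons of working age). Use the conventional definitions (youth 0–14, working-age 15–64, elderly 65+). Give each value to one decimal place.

Old-age dependency ratio: 6.3
Total dependency ratio: 53.5

0–14: 417 + 475 + 606 = 1,498
15–64: 284 + 329 + 381 + 358 + 306 + 349 + 318 + 263 + 325 + 258 = 3,171
65+: 70 + 129 = 199
Old-age dependency ratio = 199 / 3,171 × 100 = 6.3
Total dependency ratio = (1,498 + 199) / 3,171 × 100 = 1,697 / 3,171 × 100 = 53.5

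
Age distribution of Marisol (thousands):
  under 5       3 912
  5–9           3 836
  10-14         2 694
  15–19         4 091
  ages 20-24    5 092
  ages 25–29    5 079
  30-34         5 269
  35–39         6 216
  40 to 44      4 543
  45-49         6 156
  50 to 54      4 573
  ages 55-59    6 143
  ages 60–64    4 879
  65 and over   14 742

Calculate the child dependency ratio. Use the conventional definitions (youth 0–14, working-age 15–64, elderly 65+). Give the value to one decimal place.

0–14: 3 912 + 3 836 + 2 694 = 10 442
15–64: 4 091 + 5 092 + 5 079 + 5 269 + 6 216 + 4 543 + 6 156 + 4 573 + 6 143 + 4 879 = 52 041
65+: 14 742
Youth dependency ratio = 10 442 / 52 041 × 100 = 20.1

Youth dependency ratio: 20.1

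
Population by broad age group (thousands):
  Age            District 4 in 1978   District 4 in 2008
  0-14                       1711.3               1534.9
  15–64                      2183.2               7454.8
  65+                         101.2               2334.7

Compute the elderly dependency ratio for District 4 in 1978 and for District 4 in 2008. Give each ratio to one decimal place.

District 4 in 1978: 4.6
District 4 in 2008: 31.3

District 4 in 1978: 101.2 / 2183.2 × 100 = 4.6
District 4 in 2008: 2334.7 / 7454.8 × 100 = 31.3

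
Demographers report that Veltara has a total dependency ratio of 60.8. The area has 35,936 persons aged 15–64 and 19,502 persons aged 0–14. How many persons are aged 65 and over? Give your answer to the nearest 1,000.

Total dependency ratio = (youth + elderly) / working-age × 100
60.8 = (19,502 + E) / 35,936 × 100
⇒ 2,000

Aged 65 and over: 2,000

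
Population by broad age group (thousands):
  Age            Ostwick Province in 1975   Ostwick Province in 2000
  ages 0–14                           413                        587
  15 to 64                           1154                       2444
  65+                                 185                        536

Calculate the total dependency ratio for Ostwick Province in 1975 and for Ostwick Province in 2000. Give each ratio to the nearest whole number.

Ostwick Province in 1975: (413 + 185) / 1154 × 100 = 598 / 1154 × 100 = 52
Ostwick Province in 2000: (587 + 536) / 2444 × 100 = 1123 / 2444 × 100 = 46

Ostwick Province in 1975: 52
Ostwick Province in 2000: 46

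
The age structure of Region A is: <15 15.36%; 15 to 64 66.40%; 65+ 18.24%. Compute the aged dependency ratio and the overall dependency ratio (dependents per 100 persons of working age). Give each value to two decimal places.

Old-age dependency ratio: 27.47
Total dependency ratio: 50.60

Old-age dependency ratio = 18.24 / 66.40 × 100 = 27.47
Total dependency ratio = (15.36 + 18.24) / 66.40 × 100 = 33.60 / 66.40 × 100 = 50.60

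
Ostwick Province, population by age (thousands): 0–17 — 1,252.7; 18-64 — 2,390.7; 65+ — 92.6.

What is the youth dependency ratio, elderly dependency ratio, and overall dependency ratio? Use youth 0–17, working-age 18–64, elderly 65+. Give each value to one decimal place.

Youth dependency ratio = 1,252.7 / 2,390.7 × 100 = 52.4
Old-age dependency ratio = 92.6 / 2,390.7 × 100 = 3.9
Total dependency ratio = (1,252.7 + 92.6) / 2,390.7 × 100 = 1,345.3 / 2,390.7 × 100 = 56.3

Youth dependency ratio: 52.4
Old-age dependency ratio: 3.9
Total dependency ratio: 56.3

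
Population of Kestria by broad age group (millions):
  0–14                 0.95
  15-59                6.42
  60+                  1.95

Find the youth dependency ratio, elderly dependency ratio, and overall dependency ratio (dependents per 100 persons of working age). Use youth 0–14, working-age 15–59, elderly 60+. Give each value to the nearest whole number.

Youth dependency ratio = 0.95 / 6.42 × 100 = 15
Old-age dependency ratio = 1.95 / 6.42 × 100 = 30
Total dependency ratio = (0.95 + 1.95) / 6.42 × 100 = 2.90 / 6.42 × 100 = 45

Youth dependency ratio: 15
Old-age dependency ratio: 30
Total dependency ratio: 45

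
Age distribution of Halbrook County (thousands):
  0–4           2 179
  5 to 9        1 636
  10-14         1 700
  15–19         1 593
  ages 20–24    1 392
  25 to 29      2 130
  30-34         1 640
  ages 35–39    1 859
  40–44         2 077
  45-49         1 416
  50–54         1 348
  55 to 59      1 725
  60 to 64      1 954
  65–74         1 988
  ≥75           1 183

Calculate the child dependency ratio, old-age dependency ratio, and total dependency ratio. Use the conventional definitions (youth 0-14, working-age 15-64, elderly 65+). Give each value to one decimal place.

0–14: 2 179 + 1 636 + 1 700 = 5 515
15–64: 1 593 + 1 392 + 2 130 + 1 640 + 1 859 + 2 077 + 1 416 + 1 348 + 1 725 + 1 954 = 17 134
65+: 1 988 + 1 183 = 3 171
Youth dependency ratio = 5 515 / 17 134 × 100 = 32.2
Old-age dependency ratio = 3 171 / 17 134 × 100 = 18.5
Total dependency ratio = (5 515 + 3 171) / 17 134 × 100 = 8 686 / 17 134 × 100 = 50.7

Youth dependency ratio: 32.2
Old-age dependency ratio: 18.5
Total dependency ratio: 50.7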